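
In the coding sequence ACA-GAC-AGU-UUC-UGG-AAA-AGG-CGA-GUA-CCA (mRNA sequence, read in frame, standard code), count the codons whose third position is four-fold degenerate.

4

Codon 1 ACA (Thr): third position 4-fold.
Codon 2 GAC (Asp): third position 2-fold.
Codon 3 AGU (Ser): third position 2-fold.
Codon 4 UUC (Phe): third position 2-fold.
Codon 5 UGG (Trp): third position 1-fold.
Codon 6 AAA (Lys): third position 2-fold.
Codon 7 AGG (Arg): third position 2-fold.
Codon 8 CGA (Arg): third position 4-fold.
Codon 9 GUA (Val): third position 4-fold.
Codon 10 CCA (Pro): third position 4-fold.
Four-fold degenerate third positions: 4.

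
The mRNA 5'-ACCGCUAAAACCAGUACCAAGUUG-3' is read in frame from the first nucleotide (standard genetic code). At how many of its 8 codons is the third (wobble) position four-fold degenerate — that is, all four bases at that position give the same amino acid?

4

Codon 1 ACC (Thr): third position 4-fold.
Codon 2 GCU (Ala): third position 4-fold.
Codon 3 AAA (Lys): third position 2-fold.
Codon 4 ACC (Thr): third position 4-fold.
Codon 5 AGU (Ser): third position 2-fold.
Codon 6 ACC (Thr): third position 4-fold.
Codon 7 AAG (Lys): third position 2-fold.
Codon 8 UUG (Leu): third position 2-fold.
Four-fold degenerate third positions: 4.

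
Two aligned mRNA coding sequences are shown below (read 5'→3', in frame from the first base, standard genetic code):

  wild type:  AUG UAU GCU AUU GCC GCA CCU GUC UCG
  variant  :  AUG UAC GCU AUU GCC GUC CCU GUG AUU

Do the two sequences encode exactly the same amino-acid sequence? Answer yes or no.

no

Codon 1: AUG Met / AUG Met — identical.
Codon 2: UAU Tyr / UAC Tyr — synonymous.
Codon 3: GCU Ala / GCU Ala — identical.
Codon 4: AUU Ile / AUU Ile — identical.
Codon 5: GCC Ala / GCC Ala — identical.
Codon 6: GCA Ala / GUC Val — nonsynonymous.
Codon 7: CCU Pro / CCU Pro — identical.
Codon 8: GUC Val / GUG Val — synonymous.
Codon 9: UCG Ser / AUU Ile — nonsynonymous.
Nonsynonymous differences: 2 → different protein.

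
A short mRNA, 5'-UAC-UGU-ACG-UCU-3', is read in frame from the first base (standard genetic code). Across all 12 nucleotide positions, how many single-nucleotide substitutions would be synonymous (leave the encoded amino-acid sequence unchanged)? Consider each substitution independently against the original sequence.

Codon 1 (UAC, Tyr): 1 synonymous substitution.
Codon 2 (UGU, Cys): 1 synonymous substitution.
Codon 3 (ACG, Thr): 3 synonymous substitutions.
Codon 4 (UCU, Ser): 3 synonymous substitutions.
Total: 1 + 1 + 3 + 3 = 8.

8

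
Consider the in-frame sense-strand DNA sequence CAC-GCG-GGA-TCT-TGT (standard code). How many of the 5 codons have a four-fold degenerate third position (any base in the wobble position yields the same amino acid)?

3

Codon 1 CAC (His): third position 2-fold.
Codon 2 GCG (Ala): third position 4-fold.
Codon 3 GGA (Gly): third position 4-fold.
Codon 4 TCT (Ser): third position 4-fold.
Codon 5 TGT (Cys): third position 2-fold.
Four-fold degenerate third positions: 3.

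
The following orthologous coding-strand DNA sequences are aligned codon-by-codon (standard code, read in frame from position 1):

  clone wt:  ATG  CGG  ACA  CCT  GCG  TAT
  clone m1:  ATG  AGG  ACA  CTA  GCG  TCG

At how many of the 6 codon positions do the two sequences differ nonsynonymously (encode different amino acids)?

Codon 1: ATG Met / ATG Met — identical.
Codon 2: CGG Arg / AGG Arg — synonymous.
Codon 3: ACA Thr / ACA Thr — identical.
Codon 4: CCT Pro / CTA Leu — nonsynonymous.
Codon 5: GCG Ala / GCG Ala — identical.
Codon 6: TAT Tyr / TCG Ser — nonsynonymous.
Nonsynonymous differences: 2.

2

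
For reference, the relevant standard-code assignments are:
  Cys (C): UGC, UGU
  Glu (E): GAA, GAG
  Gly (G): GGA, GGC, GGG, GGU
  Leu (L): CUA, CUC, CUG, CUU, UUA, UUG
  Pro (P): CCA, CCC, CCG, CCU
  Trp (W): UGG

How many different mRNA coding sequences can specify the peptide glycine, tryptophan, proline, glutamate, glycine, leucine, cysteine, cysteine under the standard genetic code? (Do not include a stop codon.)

3072

Gly: 4 codons.
Trp: 1 codon.
Pro: 4 codons.
Glu: 2 codons.
Gly: 4 codons.
Leu: 6 codons.
Cys: 2 codons.
Cys: 2 codons.
4 × 1 × 4 × 2 × 4 × 6 × 2 × 2 = 3072.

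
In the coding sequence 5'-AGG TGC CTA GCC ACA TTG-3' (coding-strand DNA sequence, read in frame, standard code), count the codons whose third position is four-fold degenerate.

3

Codon 1 AGG (Arg): third position 2-fold.
Codon 2 TGC (Cys): third position 2-fold.
Codon 3 CTA (Leu): third position 4-fold.
Codon 4 GCC (Ala): third position 4-fold.
Codon 5 ACA (Thr): third position 4-fold.
Codon 6 TTG (Leu): third position 2-fold.
Four-fold degenerate third positions: 3.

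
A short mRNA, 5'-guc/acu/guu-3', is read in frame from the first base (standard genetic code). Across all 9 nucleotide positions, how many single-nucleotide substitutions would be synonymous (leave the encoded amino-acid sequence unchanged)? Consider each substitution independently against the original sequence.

Codon 1 (GUC, Val): 3 synonymous substitutions.
Codon 2 (ACU, Thr): 3 synonymous substitutions.
Codon 3 (GUU, Val): 3 synonymous substitutions.
Total: 3 + 3 + 3 = 9.

9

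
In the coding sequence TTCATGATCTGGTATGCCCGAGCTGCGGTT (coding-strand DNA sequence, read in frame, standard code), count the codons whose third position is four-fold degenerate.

5

Codon 1 TTC (Phe): third position 2-fold.
Codon 2 ATG (Met): third position 1-fold.
Codon 3 ATC (Ile): third position 3-fold.
Codon 4 TGG (Trp): third position 1-fold.
Codon 5 TAT (Tyr): third position 2-fold.
Codon 6 GCC (Ala): third position 4-fold.
Codon 7 CGA (Arg): third position 4-fold.
Codon 8 GCT (Ala): third position 4-fold.
Codon 9 GCG (Ala): third position 4-fold.
Codon 10 GTT (Val): third position 4-fold.
Four-fold degenerate third positions: 5.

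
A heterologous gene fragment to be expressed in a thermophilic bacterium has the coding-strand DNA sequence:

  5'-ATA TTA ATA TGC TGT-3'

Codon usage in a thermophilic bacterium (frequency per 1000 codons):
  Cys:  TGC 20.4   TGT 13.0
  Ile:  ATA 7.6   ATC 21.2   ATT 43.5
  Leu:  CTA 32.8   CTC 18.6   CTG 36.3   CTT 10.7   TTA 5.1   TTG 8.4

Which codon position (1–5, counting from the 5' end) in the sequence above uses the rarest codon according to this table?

Codon 1 ATA (Ile): 7.6 per 1000.
Codon 2 TTA (Leu): 5.1 per 1000.
Codon 3 ATA (Ile): 7.6 per 1000.
Codon 4 TGC (Cys): 20.4 per 1000.
Codon 5 TGT (Cys): 13.0 per 1000.
Lowest frequency is 5.1 at codon 2.

2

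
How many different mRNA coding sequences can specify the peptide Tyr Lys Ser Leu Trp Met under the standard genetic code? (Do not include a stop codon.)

144

Tyr: 2 codons.
Lys: 2 codons.
Ser: 6 codons.
Leu: 6 codons.
Trp: 1 codon.
Met: 1 codon.
2 × 2 × 6 × 6 × 1 × 1 = 144.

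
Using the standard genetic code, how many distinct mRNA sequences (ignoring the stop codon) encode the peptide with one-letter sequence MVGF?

32

Met: 1 codon.
Val: 4 codons.
Gly: 4 codons.
Phe: 2 codons.
1 × 4 × 4 × 2 = 32.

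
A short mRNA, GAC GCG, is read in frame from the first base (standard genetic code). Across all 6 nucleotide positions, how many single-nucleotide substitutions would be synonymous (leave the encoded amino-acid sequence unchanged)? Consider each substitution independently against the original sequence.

4

Codon 1 (GAC, Asp): 1 synonymous substitution.
Codon 2 (GCG, Ala): 3 synonymous substitutions.
Total: 1 + 3 = 4.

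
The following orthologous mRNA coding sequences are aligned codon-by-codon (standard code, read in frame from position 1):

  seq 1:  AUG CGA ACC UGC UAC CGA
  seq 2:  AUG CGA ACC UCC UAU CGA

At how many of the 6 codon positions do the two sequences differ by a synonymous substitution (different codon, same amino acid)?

1

Codon 1: AUG Met / AUG Met — identical.
Codon 2: CGA Arg / CGA Arg — identical.
Codon 3: ACC Thr / ACC Thr — identical.
Codon 4: UGC Cys / UCC Ser — nonsynonymous.
Codon 5: UAC Tyr / UAU Tyr — synonymous.
Codon 6: CGA Arg / CGA Arg — identical.
Synonymous differences: 1.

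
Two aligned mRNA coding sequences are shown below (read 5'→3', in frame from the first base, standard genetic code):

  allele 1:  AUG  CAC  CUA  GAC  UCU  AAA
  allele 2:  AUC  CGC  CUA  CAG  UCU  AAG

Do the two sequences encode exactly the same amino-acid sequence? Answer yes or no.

no

Codon 1: AUG Met / AUC Ile — nonsynonymous.
Codon 2: CAC His / CGC Arg — nonsynonymous.
Codon 3: CUA Leu / CUA Leu — identical.
Codon 4: GAC Asp / CAG Gln — nonsynonymous.
Codon 5: UCU Ser / UCU Ser — identical.
Codon 6: AAA Lys / AAG Lys — synonymous.
Nonsynonymous differences: 3 → different protein.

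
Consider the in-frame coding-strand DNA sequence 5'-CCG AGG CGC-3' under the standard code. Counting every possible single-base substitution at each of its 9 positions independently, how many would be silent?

Codon 1 (CCG, Pro): 3 synonymous substitutions.
Codon 2 (AGG, Arg): 2 synonymous substitutions.
Codon 3 (CGC, Arg): 3 synonymous substitutions.
Total: 3 + 2 + 3 = 8.

8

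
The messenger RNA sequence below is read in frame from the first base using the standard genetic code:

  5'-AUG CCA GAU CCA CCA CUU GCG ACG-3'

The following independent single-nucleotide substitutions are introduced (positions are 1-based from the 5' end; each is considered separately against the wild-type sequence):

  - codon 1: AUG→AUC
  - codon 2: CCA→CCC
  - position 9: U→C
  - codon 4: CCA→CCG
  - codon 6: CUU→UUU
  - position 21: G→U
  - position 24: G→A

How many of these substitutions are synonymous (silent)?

5

Codon 1: AUG (Met) → AUC (Ile) — missense.
Codon 2: CCA (Pro) → CCC (Pro) — synonymous.
Codon 3: GAU (Asp) → GAC (Asp) — synonymous.
Codon 4: CCA (Pro) → CCG (Pro) — synonymous.
Codon 6: CUU (Leu) → UUU (Phe) — missense.
Codon 7: GCG (Ala) → GCU (Ala) — synonymous.
Codon 8: ACG (Thr) → ACA (Thr) — synonymous.
Synonymous: 5 of 7.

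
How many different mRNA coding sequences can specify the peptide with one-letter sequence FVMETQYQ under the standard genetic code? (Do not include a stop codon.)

Phe: 2 codons.
Val: 4 codons.
Met: 1 codon.
Glu: 2 codons.
Thr: 4 codons.
Gln: 2 codons.
Tyr: 2 codons.
Gln: 2 codons.
2 × 4 × 1 × 2 × 4 × 2 × 2 × 2 = 512.

512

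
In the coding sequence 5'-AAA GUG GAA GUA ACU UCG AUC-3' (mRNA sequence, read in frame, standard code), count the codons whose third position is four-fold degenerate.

4

Codon 1 AAA (Lys): third position 2-fold.
Codon 2 GUG (Val): third position 4-fold.
Codon 3 GAA (Glu): third position 2-fold.
Codon 4 GUA (Val): third position 4-fold.
Codon 5 ACU (Thr): third position 4-fold.
Codon 6 UCG (Ser): third position 4-fold.
Codon 7 AUC (Ile): third position 3-fold.
Four-fold degenerate third positions: 4.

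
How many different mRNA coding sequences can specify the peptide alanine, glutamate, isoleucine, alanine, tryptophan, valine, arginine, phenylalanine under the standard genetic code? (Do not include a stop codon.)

Ala: 4 codons.
Glu: 2 codons.
Ile: 3 codons.
Ala: 4 codons.
Trp: 1 codon.
Val: 4 codons.
Arg: 6 codons.
Phe: 2 codons.
4 × 2 × 3 × 4 × 1 × 4 × 6 × 2 = 4608.

4608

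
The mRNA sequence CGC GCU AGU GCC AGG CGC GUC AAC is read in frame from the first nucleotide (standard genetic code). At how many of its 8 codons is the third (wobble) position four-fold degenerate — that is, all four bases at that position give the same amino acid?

Codon 1 CGC (Arg): third position 4-fold.
Codon 2 GCU (Ala): third position 4-fold.
Codon 3 AGU (Ser): third position 2-fold.
Codon 4 GCC (Ala): third position 4-fold.
Codon 5 AGG (Arg): third position 2-fold.
Codon 6 CGC (Arg): third position 4-fold.
Codon 7 GUC (Val): third position 4-fold.
Codon 8 AAC (Asn): third position 2-fold.
Four-fold degenerate third positions: 5.

5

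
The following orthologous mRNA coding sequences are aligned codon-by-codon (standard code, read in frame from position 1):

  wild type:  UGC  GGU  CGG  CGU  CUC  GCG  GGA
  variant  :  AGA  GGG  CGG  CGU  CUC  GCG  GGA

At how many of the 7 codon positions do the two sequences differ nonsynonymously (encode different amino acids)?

Codon 1: UGC Cys / AGA Arg — nonsynonymous.
Codon 2: GGU Gly / GGG Gly — synonymous.
Codon 3: CGG Arg / CGG Arg — identical.
Codon 4: CGU Arg / CGU Arg — identical.
Codon 5: CUC Leu / CUC Leu — identical.
Codon 6: GCG Ala / GCG Ala — identical.
Codon 7: GGA Gly / GGA Gly — identical.
Nonsynonymous differences: 1.

1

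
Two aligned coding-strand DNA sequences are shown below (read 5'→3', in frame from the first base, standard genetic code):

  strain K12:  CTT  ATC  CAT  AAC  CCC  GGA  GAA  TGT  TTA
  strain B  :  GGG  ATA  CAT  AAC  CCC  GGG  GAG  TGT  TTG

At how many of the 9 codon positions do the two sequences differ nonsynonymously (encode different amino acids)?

Codon 1: CTT Leu / GGG Gly — nonsynonymous.
Codon 2: ATC Ile / ATA Ile — synonymous.
Codon 3: CAT His / CAT His — identical.
Codon 4: AAC Asn / AAC Asn — identical.
Codon 5: CCC Pro / CCC Pro — identical.
Codon 6: GGA Gly / GGG Gly — synonymous.
Codon 7: GAA Glu / GAG Glu — synonymous.
Codon 8: TGT Cys / TGT Cys — identical.
Codon 9: TTA Leu / TTG Leu — synonymous.
Nonsynonymous differences: 1.

1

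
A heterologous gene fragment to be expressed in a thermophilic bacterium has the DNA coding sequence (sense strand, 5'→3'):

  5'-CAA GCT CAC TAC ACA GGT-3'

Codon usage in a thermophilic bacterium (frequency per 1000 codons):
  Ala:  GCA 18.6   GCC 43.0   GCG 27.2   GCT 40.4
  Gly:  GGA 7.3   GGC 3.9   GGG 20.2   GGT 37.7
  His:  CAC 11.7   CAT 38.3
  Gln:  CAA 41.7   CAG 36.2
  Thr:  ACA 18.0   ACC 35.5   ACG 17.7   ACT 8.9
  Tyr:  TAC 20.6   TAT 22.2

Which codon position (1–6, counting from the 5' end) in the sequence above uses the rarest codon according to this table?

3

Codon 1 CAA (Gln): 41.7 per 1000.
Codon 2 GCT (Ala): 40.4 per 1000.
Codon 3 CAC (His): 11.7 per 1000.
Codon 4 TAC (Tyr): 20.6 per 1000.
Codon 5 ACA (Thr): 18.0 per 1000.
Codon 6 GGT (Gly): 37.7 per 1000.
Lowest frequency is 11.7 at codon 3.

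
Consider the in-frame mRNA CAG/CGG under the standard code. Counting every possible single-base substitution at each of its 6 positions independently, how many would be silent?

Codon 1 (CAG, Gln): 1 synonymous substitution.
Codon 2 (CGG, Arg): 4 synonymous substitutions.
Total: 1 + 4 = 5.

5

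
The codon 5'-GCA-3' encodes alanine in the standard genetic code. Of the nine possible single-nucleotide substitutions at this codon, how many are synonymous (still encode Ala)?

Position 1: none → 0 synonymous.
Position 2: none → 0 synonymous.
Position 3: GCU, GCC, GCG → 3 synonymous.
Total: 0 + 0 + 3 = 3.

3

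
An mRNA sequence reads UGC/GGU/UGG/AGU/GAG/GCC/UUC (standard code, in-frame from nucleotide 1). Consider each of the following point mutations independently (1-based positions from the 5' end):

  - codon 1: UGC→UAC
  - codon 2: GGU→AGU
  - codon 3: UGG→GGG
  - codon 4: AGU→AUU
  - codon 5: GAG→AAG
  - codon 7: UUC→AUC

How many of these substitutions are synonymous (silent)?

0

Codon 1: UGC (Cys) → UAC (Tyr) — missense.
Codon 2: GGU (Gly) → AGU (Ser) — missense.
Codon 3: UGG (Trp) → GGG (Gly) — missense.
Codon 4: AGU (Ser) → AUU (Ile) — missense.
Codon 5: GAG (Glu) → AAG (Lys) — missense.
Codon 7: UUC (Phe) → AUC (Ile) — missense.
Synonymous: 0 of 6.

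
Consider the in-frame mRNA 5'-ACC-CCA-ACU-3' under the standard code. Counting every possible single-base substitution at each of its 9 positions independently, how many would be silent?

9

Codon 1 (ACC, Thr): 3 synonymous substitutions.
Codon 2 (CCA, Pro): 3 synonymous substitutions.
Codon 3 (ACU, Thr): 3 synonymous substitutions.
Total: 3 + 3 + 3 = 9.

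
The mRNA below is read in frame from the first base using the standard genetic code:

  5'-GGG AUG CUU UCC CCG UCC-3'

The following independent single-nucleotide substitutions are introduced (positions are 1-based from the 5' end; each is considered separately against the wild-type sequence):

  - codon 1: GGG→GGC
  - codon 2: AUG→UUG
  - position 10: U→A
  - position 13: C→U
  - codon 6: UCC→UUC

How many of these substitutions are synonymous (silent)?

1

Codon 1: GGG (Gly) → GGC (Gly) — synonymous.
Codon 2: AUG (Met) → UUG (Leu) — missense.
Codon 4: UCC (Ser) → ACC (Thr) — missense.
Codon 5: CCG (Pro) → UCG (Ser) — missense.
Codon 6: UCC (Ser) → UUC (Phe) — missense.
Synonymous: 1 of 5.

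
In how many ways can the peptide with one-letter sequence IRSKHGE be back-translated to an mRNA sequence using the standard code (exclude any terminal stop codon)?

Ile: 3 codons.
Arg: 6 codons.
Ser: 6 codons.
Lys: 2 codons.
His: 2 codons.
Gly: 4 codons.
Glu: 2 codons.
3 × 6 × 6 × 2 × 2 × 4 × 2 = 3456.

3456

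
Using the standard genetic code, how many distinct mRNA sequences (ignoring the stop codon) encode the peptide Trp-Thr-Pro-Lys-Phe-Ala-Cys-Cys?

1024

Trp: 1 codon.
Thr: 4 codons.
Pro: 4 codons.
Lys: 2 codons.
Phe: 2 codons.
Ala: 4 codons.
Cys: 2 codons.
Cys: 2 codons.
1 × 4 × 4 × 2 × 2 × 4 × 2 × 2 = 1024.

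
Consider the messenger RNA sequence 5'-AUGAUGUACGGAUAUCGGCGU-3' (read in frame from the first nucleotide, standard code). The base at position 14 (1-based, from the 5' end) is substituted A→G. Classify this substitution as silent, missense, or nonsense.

Position 14 falls in codon 5: UAU → Tyr.
After the substitution the codon is UGU → Cys.
Tyr ≠ Cys, so this is a missense mutation.

missense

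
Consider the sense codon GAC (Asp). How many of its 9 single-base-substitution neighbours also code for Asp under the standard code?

1

Position 1: none → 0 synonymous.
Position 2: none → 0 synonymous.
Position 3: GAU → 1 synonymous.
Total: 0 + 0 + 1 = 1.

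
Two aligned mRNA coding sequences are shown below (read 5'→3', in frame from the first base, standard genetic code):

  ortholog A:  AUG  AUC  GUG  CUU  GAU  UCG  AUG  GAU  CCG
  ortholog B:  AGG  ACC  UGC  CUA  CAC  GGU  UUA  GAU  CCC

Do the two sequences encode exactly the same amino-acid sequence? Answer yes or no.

Codon 1: AUG Met / AGG Arg — nonsynonymous.
Codon 2: AUC Ile / ACC Thr — nonsynonymous.
Codon 3: GUG Val / UGC Cys — nonsynonymous.
Codon 4: CUU Leu / CUA Leu — synonymous.
Codon 5: GAU Asp / CAC His — nonsynonymous.
Codon 6: UCG Ser / GGU Gly — nonsynonymous.
Codon 7: AUG Met / UUA Leu — nonsynonymous.
Codon 8: GAU Asp / GAU Asp — identical.
Codon 9: CCG Pro / CCC Pro — synonymous.
Nonsynonymous differences: 6 → different protein.

no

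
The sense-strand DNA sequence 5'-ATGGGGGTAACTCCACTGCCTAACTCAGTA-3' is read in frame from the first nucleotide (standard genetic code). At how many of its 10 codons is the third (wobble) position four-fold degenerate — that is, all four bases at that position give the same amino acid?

8

Codon 1 ATG (Met): third position 1-fold.
Codon 2 GGG (Gly): third position 4-fold.
Codon 3 GTA (Val): third position 4-fold.
Codon 4 ACT (Thr): third position 4-fold.
Codon 5 CCA (Pro): third position 4-fold.
Codon 6 CTG (Leu): third position 4-fold.
Codon 7 CCT (Pro): third position 4-fold.
Codon 8 AAC (Asn): third position 2-fold.
Codon 9 TCA (Ser): third position 4-fold.
Codon 10 GTA (Val): third position 4-fold.
Four-fold degenerate third positions: 8.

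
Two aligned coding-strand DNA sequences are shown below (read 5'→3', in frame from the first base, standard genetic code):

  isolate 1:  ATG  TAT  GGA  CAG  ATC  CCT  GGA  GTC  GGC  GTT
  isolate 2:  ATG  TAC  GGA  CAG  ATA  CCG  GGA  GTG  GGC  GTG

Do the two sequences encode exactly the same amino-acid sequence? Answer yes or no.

Codon 1: ATG Met / ATG Met — identical.
Codon 2: TAT Tyr / TAC Tyr — synonymous.
Codon 3: GGA Gly / GGA Gly — identical.
Codon 4: CAG Gln / CAG Gln — identical.
Codon 5: ATC Ile / ATA Ile — synonymous.
Codon 6: CCT Pro / CCG Pro — synonymous.
Codon 7: GGA Gly / GGA Gly — identical.
Codon 8: GTC Val / GTG Val — synonymous.
Codon 9: GGC Gly / GGC Gly — identical.
Codon 10: GTT Val / GTG Val — synonymous.
Nonsynonymous differences: 0 → same protein.

yes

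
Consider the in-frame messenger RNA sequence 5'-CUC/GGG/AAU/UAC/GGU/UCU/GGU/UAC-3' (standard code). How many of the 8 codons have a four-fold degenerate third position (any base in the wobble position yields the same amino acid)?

Codon 1 CUC (Leu): third position 4-fold.
Codon 2 GGG (Gly): third position 4-fold.
Codon 3 AAU (Asn): third position 2-fold.
Codon 4 UAC (Tyr): third position 2-fold.
Codon 5 GGU (Gly): third position 4-fold.
Codon 6 UCU (Ser): third position 4-fold.
Codon 7 GGU (Gly): third position 4-fold.
Codon 8 UAC (Tyr): third position 2-fold.
Four-fold degenerate third positions: 5.

5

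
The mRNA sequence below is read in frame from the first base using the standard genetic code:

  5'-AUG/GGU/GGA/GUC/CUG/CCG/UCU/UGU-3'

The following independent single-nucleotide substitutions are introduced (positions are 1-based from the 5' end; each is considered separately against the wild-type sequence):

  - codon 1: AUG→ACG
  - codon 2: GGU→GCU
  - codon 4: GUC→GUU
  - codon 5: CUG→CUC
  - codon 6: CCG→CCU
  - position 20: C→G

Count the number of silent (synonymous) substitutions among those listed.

3

Codon 1: AUG (Met) → ACG (Thr) — missense.
Codon 2: GGU (Gly) → GCU (Ala) — missense.
Codon 4: GUC (Val) → GUU (Val) — synonymous.
Codon 5: CUG (Leu) → CUC (Leu) — synonymous.
Codon 6: CCG (Pro) → CCU (Pro) — synonymous.
Codon 7: UCU (Ser) → UGU (Cys) — missense.
Synonymous: 3 of 6.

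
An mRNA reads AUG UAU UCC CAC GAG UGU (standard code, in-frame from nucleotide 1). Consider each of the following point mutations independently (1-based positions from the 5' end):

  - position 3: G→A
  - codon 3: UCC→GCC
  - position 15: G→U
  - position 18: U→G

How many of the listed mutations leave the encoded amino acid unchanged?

Codon 1: AUG (Met) → AUA (Ile) — missense.
Codon 3: UCC (Ser) → GCC (Ala) — missense.
Codon 5: GAG (Glu) → GAU (Asp) — missense.
Codon 6: UGU (Cys) → UGG (Trp) — missense.
Synonymous: 0 of 4.

0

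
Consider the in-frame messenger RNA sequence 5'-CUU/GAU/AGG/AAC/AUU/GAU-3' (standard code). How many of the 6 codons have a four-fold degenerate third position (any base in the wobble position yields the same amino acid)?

Codon 1 CUU (Leu): third position 4-fold.
Codon 2 GAU (Asp): third position 2-fold.
Codon 3 AGG (Arg): third position 2-fold.
Codon 4 AAC (Asn): third position 2-fold.
Codon 5 AUU (Ile): third position 3-fold.
Codon 6 GAU (Asp): third position 2-fold.
Four-fold degenerate third positions: 1.

1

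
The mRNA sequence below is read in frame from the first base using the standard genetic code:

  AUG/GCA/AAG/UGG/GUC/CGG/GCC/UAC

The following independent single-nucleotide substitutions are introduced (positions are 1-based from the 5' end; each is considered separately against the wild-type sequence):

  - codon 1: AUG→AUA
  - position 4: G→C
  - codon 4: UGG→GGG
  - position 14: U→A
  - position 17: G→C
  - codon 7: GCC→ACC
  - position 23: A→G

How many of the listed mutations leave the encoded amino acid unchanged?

Codon 1: AUG (Met) → AUA (Ile) — missense.
Codon 2: GCA (Ala) → CCA (Pro) — missense.
Codon 4: UGG (Trp) → GGG (Gly) — missense.
Codon 5: GUC (Val) → GAC (Asp) — missense.
Codon 6: CGG (Arg) → CCG (Pro) — missense.
Codon 7: GCC (Ala) → ACC (Thr) — missense.
Codon 8: UAC (Tyr) → UGC (Cys) — missense.
Synonymous: 0 of 7.

0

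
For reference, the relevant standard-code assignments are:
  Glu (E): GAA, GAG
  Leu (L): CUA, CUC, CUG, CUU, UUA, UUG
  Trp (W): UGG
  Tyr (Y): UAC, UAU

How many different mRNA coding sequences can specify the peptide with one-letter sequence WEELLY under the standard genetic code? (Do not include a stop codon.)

288

Trp: 1 codon.
Glu: 2 codons.
Glu: 2 codons.
Leu: 6 codons.
Leu: 6 codons.
Tyr: 2 codons.
1 × 2 × 2 × 6 × 6 × 2 = 288.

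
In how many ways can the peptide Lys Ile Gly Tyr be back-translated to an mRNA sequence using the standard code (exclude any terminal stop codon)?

Lys: 2 codons.
Ile: 3 codons.
Gly: 4 codons.
Tyr: 2 codons.
2 × 3 × 4 × 2 = 48.

48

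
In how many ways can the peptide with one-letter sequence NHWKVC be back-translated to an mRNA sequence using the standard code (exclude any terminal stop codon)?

Asn: 2 codons.
His: 2 codons.
Trp: 1 codon.
Lys: 2 codons.
Val: 4 codons.
Cys: 2 codons.
2 × 2 × 1 × 2 × 4 × 2 = 64.

64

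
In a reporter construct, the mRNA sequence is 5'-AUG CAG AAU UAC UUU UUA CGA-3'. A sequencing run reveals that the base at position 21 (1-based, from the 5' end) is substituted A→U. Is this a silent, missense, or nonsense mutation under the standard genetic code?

silent

Position 21 falls in codon 7: CGA → Arg.
After the substitution the codon is CGU → Arg.
Both encode Arg, so the change is synonymous.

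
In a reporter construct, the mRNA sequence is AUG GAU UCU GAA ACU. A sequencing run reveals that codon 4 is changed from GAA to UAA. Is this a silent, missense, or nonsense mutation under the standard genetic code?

Position 10 falls in codon 4: GAA → Glu.
After the substitution the codon is UAA → Stop.
The new codon is a stop codon, so this is a nonsense mutation.

nonsense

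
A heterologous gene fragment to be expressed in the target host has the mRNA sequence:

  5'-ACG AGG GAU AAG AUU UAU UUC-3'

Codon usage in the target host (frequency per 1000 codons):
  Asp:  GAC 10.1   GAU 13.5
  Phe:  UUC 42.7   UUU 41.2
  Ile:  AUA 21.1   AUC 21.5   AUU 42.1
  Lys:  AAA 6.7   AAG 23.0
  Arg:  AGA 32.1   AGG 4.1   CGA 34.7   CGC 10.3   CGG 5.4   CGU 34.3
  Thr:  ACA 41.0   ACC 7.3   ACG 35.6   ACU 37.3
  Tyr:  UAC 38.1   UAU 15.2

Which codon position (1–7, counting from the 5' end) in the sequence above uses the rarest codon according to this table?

Codon 1 ACG (Thr): 35.6 per 1000.
Codon 2 AGG (Arg): 4.1 per 1000.
Codon 3 GAU (Asp): 13.5 per 1000.
Codon 4 AAG (Lys): 23.0 per 1000.
Codon 5 AUU (Ile): 42.1 per 1000.
Codon 6 UAU (Tyr): 15.2 per 1000.
Codon 7 UUC (Phe): 42.7 per 1000.
Lowest frequency is 4.1 at codon 2.

2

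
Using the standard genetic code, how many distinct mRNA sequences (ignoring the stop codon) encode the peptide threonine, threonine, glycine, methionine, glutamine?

Thr: 4 codons.
Thr: 4 codons.
Gly: 4 codons.
Met: 1 codon.
Gln: 2 codons.
4 × 4 × 4 × 1 × 2 = 128.

128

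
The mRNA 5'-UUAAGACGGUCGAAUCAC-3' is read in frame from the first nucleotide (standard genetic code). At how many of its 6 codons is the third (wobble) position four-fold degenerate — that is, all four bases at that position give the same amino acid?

2

Codon 1 UUA (Leu): third position 2-fold.
Codon 2 AGA (Arg): third position 2-fold.
Codon 3 CGG (Arg): third position 4-fold.
Codon 4 UCG (Ser): third position 4-fold.
Codon 5 AAU (Asn): third position 2-fold.
Codon 6 CAC (His): third position 2-fold.
Four-fold degenerate third positions: 2.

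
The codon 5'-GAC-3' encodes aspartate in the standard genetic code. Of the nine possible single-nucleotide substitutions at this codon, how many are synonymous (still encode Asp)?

1

Position 1: none → 0 synonymous.
Position 2: none → 0 synonymous.
Position 3: GAU → 1 synonymous.
Total: 0 + 0 + 1 = 1.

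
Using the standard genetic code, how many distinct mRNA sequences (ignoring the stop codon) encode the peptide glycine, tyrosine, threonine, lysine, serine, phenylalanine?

Gly: 4 codons.
Tyr: 2 codons.
Thr: 4 codons.
Lys: 2 codons.
Ser: 6 codons.
Phe: 2 codons.
4 × 2 × 4 × 2 × 6 × 2 = 768.

768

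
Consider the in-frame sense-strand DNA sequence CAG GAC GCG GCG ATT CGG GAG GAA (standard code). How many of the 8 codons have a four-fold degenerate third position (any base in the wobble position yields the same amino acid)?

Codon 1 CAG (Gln): third position 2-fold.
Codon 2 GAC (Asp): third position 2-fold.
Codon 3 GCG (Ala): third position 4-fold.
Codon 4 GCG (Ala): third position 4-fold.
Codon 5 ATT (Ile): third position 3-fold.
Codon 6 CGG (Arg): third position 4-fold.
Codon 7 GAG (Glu): third position 2-fold.
Codon 8 GAA (Glu): third position 2-fold.
Four-fold degenerate third positions: 3.

3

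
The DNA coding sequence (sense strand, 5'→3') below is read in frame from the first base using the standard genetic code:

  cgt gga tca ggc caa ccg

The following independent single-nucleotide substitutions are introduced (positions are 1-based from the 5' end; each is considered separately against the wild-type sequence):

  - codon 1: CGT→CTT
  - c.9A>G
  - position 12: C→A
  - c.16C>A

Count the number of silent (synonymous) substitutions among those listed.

Codon 1: CGT (Arg) → CTT (Leu) — missense.
Codon 3: TCA (Ser) → TCG (Ser) — synonymous.
Codon 4: GGC (Gly) → GGA (Gly) — synonymous.
Codon 6: CCG (Pro) → ACG (Thr) — missense.
Synonymous: 2 of 4.

2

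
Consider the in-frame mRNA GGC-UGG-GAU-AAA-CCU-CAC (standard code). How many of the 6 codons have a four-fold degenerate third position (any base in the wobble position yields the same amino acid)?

2

Codon 1 GGC (Gly): third position 4-fold.
Codon 2 UGG (Trp): third position 1-fold.
Codon 3 GAU (Asp): third position 2-fold.
Codon 4 AAA (Lys): third position 2-fold.
Codon 5 CCU (Pro): third position 4-fold.
Codon 6 CAC (His): third position 2-fold.
Four-fold degenerate third positions: 2.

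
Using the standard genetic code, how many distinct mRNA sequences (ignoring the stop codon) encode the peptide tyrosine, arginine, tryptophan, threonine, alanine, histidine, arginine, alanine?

9216

Tyr: 2 codons.
Arg: 6 codons.
Trp: 1 codon.
Thr: 4 codons.
Ala: 4 codons.
His: 2 codons.
Arg: 6 codons.
Ala: 4 codons.
2 × 6 × 1 × 4 × 4 × 2 × 6 × 4 = 9216.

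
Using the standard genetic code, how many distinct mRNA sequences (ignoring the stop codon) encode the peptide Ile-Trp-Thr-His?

Ile: 3 codons.
Trp: 1 codon.
Thr: 4 codons.
His: 2 codons.
3 × 1 × 4 × 2 = 24.

24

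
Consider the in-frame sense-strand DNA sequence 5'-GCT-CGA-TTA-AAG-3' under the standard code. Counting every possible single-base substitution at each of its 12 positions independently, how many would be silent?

10

Codon 1 (GCT, Ala): 3 synonymous substitutions.
Codon 2 (CGA, Arg): 4 synonymous substitutions.
Codon 3 (TTA, Leu): 2 synonymous substitutions.
Codon 4 (AAG, Lys): 1 synonymous substitution.
Total: 3 + 4 + 2 + 1 = 10.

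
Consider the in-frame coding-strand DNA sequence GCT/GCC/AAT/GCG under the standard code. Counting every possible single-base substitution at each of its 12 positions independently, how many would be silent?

Codon 1 (GCT, Ala): 3 synonymous substitutions.
Codon 2 (GCC, Ala): 3 synonymous substitutions.
Codon 3 (AAT, Asn): 1 synonymous substitution.
Codon 4 (GCG, Ala): 3 synonymous substitutions.
Total: 3 + 3 + 1 + 3 = 10.

10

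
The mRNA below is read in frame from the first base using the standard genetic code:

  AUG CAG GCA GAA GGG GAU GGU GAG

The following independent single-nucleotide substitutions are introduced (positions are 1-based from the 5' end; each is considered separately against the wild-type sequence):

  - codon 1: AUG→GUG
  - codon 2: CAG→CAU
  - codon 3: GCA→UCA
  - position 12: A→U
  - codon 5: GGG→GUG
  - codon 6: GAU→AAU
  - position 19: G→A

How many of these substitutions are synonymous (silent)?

Codon 1: AUG (Met) → GUG (Val) — missense.
Codon 2: CAG (Gln) → CAU (His) — missense.
Codon 3: GCA (Ala) → UCA (Ser) — missense.
Codon 4: GAA (Glu) → GAU (Asp) — missense.
Codon 5: GGG (Gly) → GUG (Val) — missense.
Codon 6: GAU (Asp) → AAU (Asn) — missense.
Codon 7: GGU (Gly) → AGU (Ser) — missense.
Synonymous: 0 of 7.

0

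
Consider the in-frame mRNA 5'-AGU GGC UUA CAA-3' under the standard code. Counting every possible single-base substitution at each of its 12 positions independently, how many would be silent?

Codon 1 (AGU, Ser): 1 synonymous substitution.
Codon 2 (GGC, Gly): 3 synonymous substitutions.
Codon 3 (UUA, Leu): 2 synonymous substitutions.
Codon 4 (CAA, Gln): 1 synonymous substitution.
Total: 1 + 3 + 2 + 1 = 7.

7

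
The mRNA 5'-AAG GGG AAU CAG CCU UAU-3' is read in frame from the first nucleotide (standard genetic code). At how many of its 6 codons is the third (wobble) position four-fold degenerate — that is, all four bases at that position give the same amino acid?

2

Codon 1 AAG (Lys): third position 2-fold.
Codon 2 GGG (Gly): third position 4-fold.
Codon 3 AAU (Asn): third position 2-fold.
Codon 4 CAG (Gln): third position 2-fold.
Codon 5 CCU (Pro): third position 4-fold.
Codon 6 UAU (Tyr): third position 2-fold.
Four-fold degenerate third positions: 2.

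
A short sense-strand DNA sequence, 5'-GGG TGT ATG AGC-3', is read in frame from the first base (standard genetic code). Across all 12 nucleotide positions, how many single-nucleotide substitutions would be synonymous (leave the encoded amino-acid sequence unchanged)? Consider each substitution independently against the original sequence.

5

Codon 1 (GGG, Gly): 3 synonymous substitutions.
Codon 2 (TGT, Cys): 1 synonymous substitution.
Codon 3 (ATG, Met): 0 synonymous substitutions.
Codon 4 (AGC, Ser): 1 synonymous substitution.
Total: 3 + 1 + 0 + 1 = 5.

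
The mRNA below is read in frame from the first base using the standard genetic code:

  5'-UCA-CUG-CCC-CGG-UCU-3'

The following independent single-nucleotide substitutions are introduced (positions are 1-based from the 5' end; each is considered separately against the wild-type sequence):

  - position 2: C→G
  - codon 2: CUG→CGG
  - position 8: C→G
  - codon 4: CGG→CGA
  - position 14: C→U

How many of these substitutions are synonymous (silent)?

1

Codon 1: UCA (Ser) → UGA (Stop) — nonsense.
Codon 2: CUG (Leu) → CGG (Arg) — missense.
Codon 3: CCC (Pro) → CGC (Arg) — missense.
Codon 4: CGG (Arg) → CGA (Arg) — synonymous.
Codon 5: UCU (Ser) → UUU (Phe) — missense.
Synonymous: 1 of 5.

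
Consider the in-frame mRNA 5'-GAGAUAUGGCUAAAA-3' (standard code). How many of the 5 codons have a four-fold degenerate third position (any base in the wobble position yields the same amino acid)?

Codon 1 GAG (Glu): third position 2-fold.
Codon 2 AUA (Ile): third position 3-fold.
Codon 3 UGG (Trp): third position 1-fold.
Codon 4 CUA (Leu): third position 4-fold.
Codon 5 AAA (Lys): third position 2-fold.
Four-fold degenerate third positions: 1.

1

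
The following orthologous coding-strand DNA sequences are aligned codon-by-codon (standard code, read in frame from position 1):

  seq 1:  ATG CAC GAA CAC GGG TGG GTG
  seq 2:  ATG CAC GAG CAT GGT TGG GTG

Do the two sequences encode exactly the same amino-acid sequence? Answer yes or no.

yes

Codon 1: ATG Met / ATG Met — identical.
Codon 2: CAC His / CAC His — identical.
Codon 3: GAA Glu / GAG Glu — synonymous.
Codon 4: CAC His / CAT His — synonymous.
Codon 5: GGG Gly / GGT Gly — synonymous.
Codon 6: TGG Trp / TGG Trp — identical.
Codon 7: GTG Val / GTG Val — identical.
Nonsynonymous differences: 0 → same protein.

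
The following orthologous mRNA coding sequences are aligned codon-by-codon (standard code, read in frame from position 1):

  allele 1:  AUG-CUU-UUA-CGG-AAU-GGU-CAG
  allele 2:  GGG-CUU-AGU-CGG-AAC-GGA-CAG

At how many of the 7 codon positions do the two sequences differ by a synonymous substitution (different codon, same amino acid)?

2

Codon 1: AUG Met / GGG Gly — nonsynonymous.
Codon 2: CUU Leu / CUU Leu — identical.
Codon 3: UUA Leu / AGU Ser — nonsynonymous.
Codon 4: CGG Arg / CGG Arg — identical.
Codon 5: AAU Asn / AAC Asn — synonymous.
Codon 6: GGU Gly / GGA Gly — synonymous.
Codon 7: CAG Gln / CAG Gln — identical.
Synonymous differences: 2.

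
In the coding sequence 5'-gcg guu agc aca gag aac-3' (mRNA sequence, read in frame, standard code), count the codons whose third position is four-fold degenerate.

Codon 1 GCG (Ala): third position 4-fold.
Codon 2 GUU (Val): third position 4-fold.
Codon 3 AGC (Ser): third position 2-fold.
Codon 4 ACA (Thr): third position 4-fold.
Codon 5 GAG (Glu): third position 2-fold.
Codon 6 AAC (Asn): third position 2-fold.
Four-fold degenerate third positions: 3.

3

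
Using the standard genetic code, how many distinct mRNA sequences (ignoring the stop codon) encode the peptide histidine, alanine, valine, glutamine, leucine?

384

His: 2 codons.
Ala: 4 codons.
Val: 4 codons.
Gln: 2 codons.
Leu: 6 codons.
2 × 4 × 4 × 2 × 6 = 384.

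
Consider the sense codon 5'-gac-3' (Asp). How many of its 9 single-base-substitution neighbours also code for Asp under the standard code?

Position 1: none → 0 synonymous.
Position 2: none → 0 synonymous.
Position 3: GAU → 1 synonymous.
Total: 0 + 0 + 1 = 1.

1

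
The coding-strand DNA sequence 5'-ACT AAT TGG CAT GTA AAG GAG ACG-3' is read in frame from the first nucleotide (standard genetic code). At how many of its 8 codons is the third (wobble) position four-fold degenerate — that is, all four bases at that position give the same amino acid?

Codon 1 ACT (Thr): third position 4-fold.
Codon 2 AAT (Asn): third position 2-fold.
Codon 3 TGG (Trp): third position 1-fold.
Codon 4 CAT (His): third position 2-fold.
Codon 5 GTA (Val): third position 4-fold.
Codon 6 AAG (Lys): third position 2-fold.
Codon 7 GAG (Glu): third position 2-fold.
Codon 8 ACG (Thr): third position 4-fold.
Four-fold degenerate third positions: 3.

3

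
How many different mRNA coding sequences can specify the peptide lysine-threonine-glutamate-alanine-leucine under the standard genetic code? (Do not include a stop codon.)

384

Lys: 2 codons.
Thr: 4 codons.
Glu: 2 codons.
Ala: 4 codons.
Leu: 6 codons.
2 × 4 × 2 × 4 × 6 = 384.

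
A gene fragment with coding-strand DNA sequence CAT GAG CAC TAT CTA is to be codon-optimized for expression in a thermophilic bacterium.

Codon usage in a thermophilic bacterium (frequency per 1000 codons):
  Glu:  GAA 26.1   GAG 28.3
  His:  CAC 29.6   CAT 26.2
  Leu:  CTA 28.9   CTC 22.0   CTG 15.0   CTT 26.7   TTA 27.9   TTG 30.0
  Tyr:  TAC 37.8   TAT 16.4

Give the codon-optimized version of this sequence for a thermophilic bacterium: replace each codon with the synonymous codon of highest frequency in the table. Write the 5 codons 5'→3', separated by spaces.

Codon 1 (His): best is CAC at 29.6.
Codon 2 (Glu): best is GAG at 28.3.
Codon 3 (His): best is CAC at 29.6.
Codon 4 (Tyr): best is TAC at 37.8.
Codon 5 (Leu): best is TTG at 30.0.

CAC GAG CAC TAC TTG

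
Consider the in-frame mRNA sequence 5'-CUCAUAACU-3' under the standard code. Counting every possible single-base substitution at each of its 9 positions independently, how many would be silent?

Codon 1 (CUC, Leu): 3 synonymous substitutions.
Codon 2 (AUA, Ile): 2 synonymous substitutions.
Codon 3 (ACU, Thr): 3 synonymous substitutions.
Total: 3 + 2 + 3 = 8.

8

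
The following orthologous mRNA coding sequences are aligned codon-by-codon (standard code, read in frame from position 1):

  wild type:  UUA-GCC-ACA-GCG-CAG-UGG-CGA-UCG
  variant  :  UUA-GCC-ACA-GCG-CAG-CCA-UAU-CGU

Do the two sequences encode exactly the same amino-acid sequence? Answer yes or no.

no

Codon 1: UUA Leu / UUA Leu — identical.
Codon 2: GCC Ala / GCC Ala — identical.
Codon 3: ACA Thr / ACA Thr — identical.
Codon 4: GCG Ala / GCG Ala — identical.
Codon 5: CAG Gln / CAG Gln — identical.
Codon 6: UGG Trp / CCA Pro — nonsynonymous.
Codon 7: CGA Arg / UAU Tyr — nonsynonymous.
Codon 8: UCG Ser / CGU Arg — nonsynonymous.
Nonsynonymous differences: 3 → different protein.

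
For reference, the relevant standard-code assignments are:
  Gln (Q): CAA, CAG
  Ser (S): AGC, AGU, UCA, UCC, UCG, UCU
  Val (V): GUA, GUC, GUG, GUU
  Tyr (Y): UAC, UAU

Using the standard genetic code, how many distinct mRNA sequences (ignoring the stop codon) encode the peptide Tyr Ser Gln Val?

Tyr: 2 codons.
Ser: 6 codons.
Gln: 2 codons.
Val: 4 codons.
2 × 6 × 2 × 4 = 96.

96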